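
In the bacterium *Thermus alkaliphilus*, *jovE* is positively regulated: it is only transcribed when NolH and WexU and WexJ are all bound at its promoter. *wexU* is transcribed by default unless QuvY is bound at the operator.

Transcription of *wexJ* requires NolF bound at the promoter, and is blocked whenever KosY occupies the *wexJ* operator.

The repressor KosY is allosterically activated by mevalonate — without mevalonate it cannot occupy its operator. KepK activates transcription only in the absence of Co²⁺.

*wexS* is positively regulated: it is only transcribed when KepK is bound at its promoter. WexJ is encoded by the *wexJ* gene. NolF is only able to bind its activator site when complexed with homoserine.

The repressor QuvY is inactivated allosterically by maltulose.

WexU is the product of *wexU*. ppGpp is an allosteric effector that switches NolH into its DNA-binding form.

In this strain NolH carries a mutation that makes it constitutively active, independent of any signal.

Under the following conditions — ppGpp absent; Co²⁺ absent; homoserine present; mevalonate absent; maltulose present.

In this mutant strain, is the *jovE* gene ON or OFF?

ON

NolH is constitutively active in this strain.
Maltulose is present, so QuvY is inactive.
With no repressor bound, *wexU* is transcribed.
So WexU is produced and active.
Mevalonate is absent, so KosY is inactive.
Homoserine is present, so NolF is active.
No repressor is bound and NolF is active, so *wexJ* is transcribed.
So WexJ is produced and active.
No repressor is bound and NolH and WexU and WexJ are active, so *jovE* is transcribed.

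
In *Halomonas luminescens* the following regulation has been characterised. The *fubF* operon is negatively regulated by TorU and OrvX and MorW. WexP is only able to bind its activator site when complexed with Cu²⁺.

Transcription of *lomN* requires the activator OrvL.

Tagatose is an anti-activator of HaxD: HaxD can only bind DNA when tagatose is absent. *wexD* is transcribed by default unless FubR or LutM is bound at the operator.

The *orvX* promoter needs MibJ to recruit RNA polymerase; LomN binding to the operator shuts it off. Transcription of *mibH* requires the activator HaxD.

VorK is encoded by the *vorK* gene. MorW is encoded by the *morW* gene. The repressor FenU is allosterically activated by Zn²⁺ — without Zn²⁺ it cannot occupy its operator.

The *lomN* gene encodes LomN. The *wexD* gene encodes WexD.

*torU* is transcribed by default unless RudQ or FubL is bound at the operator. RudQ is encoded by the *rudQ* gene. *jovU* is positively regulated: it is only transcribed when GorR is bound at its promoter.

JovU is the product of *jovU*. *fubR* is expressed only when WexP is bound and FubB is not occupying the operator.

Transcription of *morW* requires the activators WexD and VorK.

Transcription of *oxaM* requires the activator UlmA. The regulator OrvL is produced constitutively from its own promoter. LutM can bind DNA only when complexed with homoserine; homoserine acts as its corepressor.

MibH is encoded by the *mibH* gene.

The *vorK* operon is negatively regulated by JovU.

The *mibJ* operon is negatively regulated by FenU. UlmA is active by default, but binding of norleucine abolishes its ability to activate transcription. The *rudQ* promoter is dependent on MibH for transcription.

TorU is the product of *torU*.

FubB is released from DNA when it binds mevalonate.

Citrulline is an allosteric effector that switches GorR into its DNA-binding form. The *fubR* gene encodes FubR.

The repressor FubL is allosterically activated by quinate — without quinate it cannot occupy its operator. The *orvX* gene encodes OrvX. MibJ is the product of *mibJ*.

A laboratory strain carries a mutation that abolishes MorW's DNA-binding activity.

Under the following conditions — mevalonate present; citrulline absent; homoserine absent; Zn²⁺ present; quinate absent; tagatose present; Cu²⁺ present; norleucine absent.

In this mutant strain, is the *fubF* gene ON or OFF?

Tagatose is present, so HaxD is inactive.
Required activator HaxD is absent, so *mibH* is not transcribed.
So MibH is not produced.
Required activator MibH is absent, so *rudQ* is not transcribed.
So RudQ is not produced.
Quinate is absent, so FubL is inactive.
With no repressor bound, *torU* is transcribed.
So TorU is produced and active.
OrvL is produced constitutively and is active.
No repressor is bound and OrvL is active, so *lomN* is transcribed.
So LomN is produced and active.
Zn²⁺ is present, so FenU is active.
With repressor FenU bound, *mibJ* is not transcribed.
So MibJ is not produced.
With repressor LomN bound, *orvX* is not transcribed.
So OrvX is not produced.
MorW is non-functional in this strain, so it has no effect.
With repressor TorU bound, *fubF* is not transcribed.

OFF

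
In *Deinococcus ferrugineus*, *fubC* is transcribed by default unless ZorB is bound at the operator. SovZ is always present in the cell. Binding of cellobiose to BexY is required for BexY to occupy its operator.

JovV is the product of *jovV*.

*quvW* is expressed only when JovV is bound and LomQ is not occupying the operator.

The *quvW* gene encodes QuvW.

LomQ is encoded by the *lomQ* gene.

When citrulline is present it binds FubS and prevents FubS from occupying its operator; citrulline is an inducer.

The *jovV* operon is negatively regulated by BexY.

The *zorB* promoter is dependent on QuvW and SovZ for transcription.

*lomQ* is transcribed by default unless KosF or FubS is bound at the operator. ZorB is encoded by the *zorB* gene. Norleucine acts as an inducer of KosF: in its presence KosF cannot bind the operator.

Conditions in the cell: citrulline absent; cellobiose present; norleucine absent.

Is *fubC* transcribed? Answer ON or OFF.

Norleucine is absent, so KosF is active.
Citrulline is absent, so FubS is active.
With repressor KosF bound, *lomQ* is not transcribed.
So LomQ is not produced.
Cellobiose is present, so BexY is active.
With repressor BexY bound, *jovV* is not transcribed.
So JovV is not produced.
Required activator JovV is absent, so *quvW* is not transcribed.
So QuvW is not produced.
SovZ is produced constitutively and is active.
Required activator QuvW is absent, so *zorB* is not transcribed.
So ZorB is not produced.
With no repressor bound, *fubC* is transcribed.

ON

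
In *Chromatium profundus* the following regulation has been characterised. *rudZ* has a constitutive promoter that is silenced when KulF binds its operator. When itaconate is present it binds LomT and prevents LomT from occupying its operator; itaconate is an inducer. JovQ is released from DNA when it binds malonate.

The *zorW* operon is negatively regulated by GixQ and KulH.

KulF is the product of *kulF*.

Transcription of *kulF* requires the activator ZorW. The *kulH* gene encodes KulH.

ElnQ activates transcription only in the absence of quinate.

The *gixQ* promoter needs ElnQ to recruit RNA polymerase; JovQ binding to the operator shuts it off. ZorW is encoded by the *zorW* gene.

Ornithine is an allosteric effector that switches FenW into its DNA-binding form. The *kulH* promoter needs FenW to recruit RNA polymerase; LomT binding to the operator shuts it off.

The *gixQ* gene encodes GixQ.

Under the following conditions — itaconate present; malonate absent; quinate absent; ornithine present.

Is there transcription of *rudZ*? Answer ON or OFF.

ON

Quinate is absent, so ElnQ is active.
Malonate is absent, so JovQ is active.
With repressor JovQ bound, *gixQ* is not transcribed.
So GixQ is not produced.
Ornithine is present, so FenW is active.
Itaconate is present, so LomT is inactive.
No repressor is bound and FenW is active, so *kulH* is transcribed.
So KulH is produced and active.
With repressor KulH bound, *zorW* is not transcribed.
So ZorW is not produced.
Required activator ZorW is absent, so *kulF* is not transcribed.
So KulF is not produced.
With no repressor bound, *rudZ* is transcribed.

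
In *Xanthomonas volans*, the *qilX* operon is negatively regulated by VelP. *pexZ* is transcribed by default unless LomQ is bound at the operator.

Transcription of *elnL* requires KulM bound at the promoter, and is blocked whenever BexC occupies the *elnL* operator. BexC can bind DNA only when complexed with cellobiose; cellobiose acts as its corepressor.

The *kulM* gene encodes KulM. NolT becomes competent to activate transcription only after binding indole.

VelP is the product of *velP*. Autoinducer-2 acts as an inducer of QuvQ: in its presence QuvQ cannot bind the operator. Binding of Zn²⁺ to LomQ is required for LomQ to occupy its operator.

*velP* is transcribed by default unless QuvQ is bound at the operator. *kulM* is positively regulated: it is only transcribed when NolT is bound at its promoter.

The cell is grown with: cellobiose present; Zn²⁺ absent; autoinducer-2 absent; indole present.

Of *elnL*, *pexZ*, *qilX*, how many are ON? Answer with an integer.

2

Indole is present, so NolT is active.
No repressor is bound and NolT is active, so *kulM* is transcribed.
So KulM is produced and active.
Cellobiose is present, so BexC is active.
With repressor BexC bound, *elnL* is not transcribed.
→ *elnL* is OFF.
Zn²⁺ is absent, so LomQ is inactive.
With no repressor bound, *pexZ* is transcribed.
→ *pexZ* is ON.
Autoinducer-2 is absent, so QuvQ is active.
With repressor QuvQ bound, *velP* is not transcribed.
So VelP is not produced.
With no repressor bound, *qilX* is transcribed.
→ *qilX* is ON.
2 of the 3 genes are transcribed.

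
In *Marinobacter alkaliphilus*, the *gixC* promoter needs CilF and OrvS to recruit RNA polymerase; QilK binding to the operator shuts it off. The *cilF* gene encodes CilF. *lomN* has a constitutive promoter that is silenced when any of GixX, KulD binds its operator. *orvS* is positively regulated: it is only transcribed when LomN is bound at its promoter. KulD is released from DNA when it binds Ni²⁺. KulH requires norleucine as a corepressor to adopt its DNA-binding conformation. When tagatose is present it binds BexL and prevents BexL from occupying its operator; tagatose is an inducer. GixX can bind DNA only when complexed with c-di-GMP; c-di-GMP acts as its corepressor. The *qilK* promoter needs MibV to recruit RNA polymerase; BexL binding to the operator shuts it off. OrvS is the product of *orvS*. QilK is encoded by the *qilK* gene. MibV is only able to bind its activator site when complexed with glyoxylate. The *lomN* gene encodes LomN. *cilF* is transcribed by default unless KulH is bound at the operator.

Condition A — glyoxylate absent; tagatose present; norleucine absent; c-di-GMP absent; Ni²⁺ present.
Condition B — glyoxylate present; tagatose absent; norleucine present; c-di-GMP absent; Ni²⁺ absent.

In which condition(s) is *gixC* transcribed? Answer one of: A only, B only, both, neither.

A only

Condition A:
Glyoxylate is absent, so MibV is inactive.
Tagatose is present, so BexL is inactive.
Required activator MibV is absent, so *qilK* is not transcribed.
So QilK is not produced.
Norleucine is absent, so KulH is inactive.
With no repressor bound, *cilF* is transcribed.
So CilF is produced and active.
c-di-GMP is absent, so GixX is inactive.
Ni²⁺ is present, so KulD is inactive.
With no repressor bound, *lomN* is transcribed.
So LomN is produced and active.
No repressor is bound and LomN is active, so *orvS* is transcribed.
So OrvS is produced and active.
No repressor is bound and CilF and OrvS are active, so *gixC* is transcribed.
→ *gixC* is ON in A.
Condition B:
Glyoxylate is present, so MibV is active.
Tagatose is absent, so BexL is active.
With repressor BexL bound, *qilK* is not transcribed.
So QilK is not produced.
Norleucine is present, so KulH is active.
With repressor KulH bound, *cilF* is not transcribed.
So CilF is not produced.
c-di-GMP is absent, so GixX is inactive.
Ni²⁺ is absent, so KulD is active.
With repressor KulD bound, *lomN* is not transcribed.
So LomN is not produced.
Required activator LomN is absent, so *orvS* is not transcribed.
So OrvS is not produced.
Required activator CilF is absent, so *gixC* is not transcribed.
→ *gixC* is OFF in B.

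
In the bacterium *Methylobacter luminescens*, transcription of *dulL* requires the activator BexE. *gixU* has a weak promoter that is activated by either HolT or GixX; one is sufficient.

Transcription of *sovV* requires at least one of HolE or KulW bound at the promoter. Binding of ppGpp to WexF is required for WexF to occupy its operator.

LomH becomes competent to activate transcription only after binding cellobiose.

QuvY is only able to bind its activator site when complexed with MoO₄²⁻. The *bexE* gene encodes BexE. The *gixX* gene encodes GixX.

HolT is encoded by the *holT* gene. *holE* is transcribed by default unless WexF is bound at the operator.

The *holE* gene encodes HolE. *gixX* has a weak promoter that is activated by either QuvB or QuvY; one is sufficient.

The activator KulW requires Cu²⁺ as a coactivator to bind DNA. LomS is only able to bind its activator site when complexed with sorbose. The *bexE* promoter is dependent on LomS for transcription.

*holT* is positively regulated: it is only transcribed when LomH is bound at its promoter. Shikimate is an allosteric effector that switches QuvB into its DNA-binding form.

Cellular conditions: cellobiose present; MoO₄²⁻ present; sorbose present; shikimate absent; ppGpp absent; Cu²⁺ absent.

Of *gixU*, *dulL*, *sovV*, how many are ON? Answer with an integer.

3

Cellobiose is present, so LomH is active.
No repressor is bound and LomH is active, so *holT* is transcribed.
So HolT is produced and active.
Shikimate is absent, so QuvB is inactive.
MoO₄²⁻ is present, so QuvY is active.
Activator QuvY is present, so *gixX* is transcribed.
So GixX is produced and active.
Activator HolT is present, so *gixU* is transcribed.
→ *gixU* is ON.
Sorbose is present, so LomS is active.
No repressor is bound and LomS is active, so *bexE* is transcribed.
So BexE is produced and active.
No repressor is bound and BexE is active, so *dulL* is transcribed.
→ *dulL* is ON.
ppGpp is absent, so WexF is inactive.
With no repressor bound, *holE* is transcribed.
So HolE is produced and active.
Cu²⁺ is absent, so KulW is inactive.
Activator HolE is present, so *sovV* is transcribed.
→ *sovV* is ON.
3 of the 3 genes are transcribed.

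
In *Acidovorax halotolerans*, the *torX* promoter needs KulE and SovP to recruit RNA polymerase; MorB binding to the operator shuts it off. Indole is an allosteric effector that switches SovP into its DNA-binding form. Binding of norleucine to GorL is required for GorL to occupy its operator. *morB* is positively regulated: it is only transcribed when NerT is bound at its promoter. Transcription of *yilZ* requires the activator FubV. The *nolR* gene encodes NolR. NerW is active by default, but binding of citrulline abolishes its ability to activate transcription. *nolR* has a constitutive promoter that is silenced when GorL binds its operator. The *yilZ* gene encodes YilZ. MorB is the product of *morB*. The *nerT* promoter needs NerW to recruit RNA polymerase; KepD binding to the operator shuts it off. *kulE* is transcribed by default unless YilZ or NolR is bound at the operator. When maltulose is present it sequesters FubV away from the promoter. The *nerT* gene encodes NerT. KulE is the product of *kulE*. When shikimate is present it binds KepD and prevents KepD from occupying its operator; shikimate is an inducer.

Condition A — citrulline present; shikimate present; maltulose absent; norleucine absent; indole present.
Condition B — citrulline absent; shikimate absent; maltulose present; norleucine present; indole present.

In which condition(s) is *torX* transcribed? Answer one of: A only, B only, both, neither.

Condition A:
Citrulline is present, so NerW is inactive.
Shikimate is present, so KepD is inactive.
Required activator NerW is absent, so *nerT* is not transcribed.
So NerT is not produced.
Required activator NerT is absent, so *morB* is not transcribed.
So MorB is not produced.
Maltulose is absent, so FubV is active.
No repressor is bound and FubV is active, so *yilZ* is transcribed.
So YilZ is produced and active.
Norleucine is absent, so GorL is inactive.
With no repressor bound, *nolR* is transcribed.
So NolR is produced and active.
With repressor YilZ bound, *kulE* is not transcribed.
So KulE is not produced.
Indole is present, so SovP is active.
Required activator KulE is absent, so *torX* is not transcribed.
→ *torX* is OFF in A.
Condition B:
Citrulline is absent, so NerW is active.
Shikimate is absent, so KepD is active.
With repressor KepD bound, *nerT* is not transcribed.
So NerT is not produced.
Required activator NerT is absent, so *morB* is not transcribed.
So MorB is not produced.
Maltulose is present, so FubV is inactive.
Required activator FubV is absent, so *yilZ* is not transcribed.
So YilZ is not produced.
Norleucine is present, so GorL is active.
With repressor GorL bound, *nolR* is not transcribed.
So NolR is not produced.
With no repressor bound, *kulE* is transcribed.
So KulE is produced and active.
Indole is present, so SovP is active.
No repressor is bound and KulE and SovP are active, so *torX* is transcribed.
→ *torX* is ON in B.

B only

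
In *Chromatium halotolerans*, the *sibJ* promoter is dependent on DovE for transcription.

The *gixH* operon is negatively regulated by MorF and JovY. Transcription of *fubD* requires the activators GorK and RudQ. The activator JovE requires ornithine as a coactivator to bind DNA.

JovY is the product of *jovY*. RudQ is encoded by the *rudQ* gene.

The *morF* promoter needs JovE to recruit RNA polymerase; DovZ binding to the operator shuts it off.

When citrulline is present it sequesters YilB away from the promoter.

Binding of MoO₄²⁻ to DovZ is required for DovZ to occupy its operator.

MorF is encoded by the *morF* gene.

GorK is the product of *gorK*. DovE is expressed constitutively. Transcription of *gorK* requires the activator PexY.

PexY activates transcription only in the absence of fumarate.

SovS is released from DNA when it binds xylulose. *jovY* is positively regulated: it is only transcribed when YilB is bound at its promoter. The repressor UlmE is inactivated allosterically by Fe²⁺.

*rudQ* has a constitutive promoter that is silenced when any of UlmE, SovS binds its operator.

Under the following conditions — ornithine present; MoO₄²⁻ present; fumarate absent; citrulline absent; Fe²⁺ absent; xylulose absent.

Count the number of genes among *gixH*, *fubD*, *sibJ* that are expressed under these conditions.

Ornithine is present, so JovE is active.
MoO₄²⁻ is present, so DovZ is active.
With repressor DovZ bound, *morF* is not transcribed.
So MorF is not produced.
Citrulline is absent, so YilB is active.
No repressor is bound and YilB is active, so *jovY* is transcribed.
So JovY is produced and active.
With repressor JovY bound, *gixH* is not transcribed.
→ *gixH* is OFF.
Fumarate is absent, so PexY is active.
No repressor is bound and PexY is active, so *gorK* is transcribed.
So GorK is produced and active.
Fe²⁺ is absent, so UlmE is active.
Xylulose is absent, so SovS is active.
With repressor UlmE bound, *rudQ* is not transcribed.
So RudQ is not produced.
Required activator RudQ is absent, so *fubD* is not transcribed.
→ *fubD* is OFF.
DovE is produced constitutively and is active.
No repressor is bound and DovE is active, so *sibJ* is transcribed.
→ *sibJ* is ON.
1 of the 3 genes is transcribed.

1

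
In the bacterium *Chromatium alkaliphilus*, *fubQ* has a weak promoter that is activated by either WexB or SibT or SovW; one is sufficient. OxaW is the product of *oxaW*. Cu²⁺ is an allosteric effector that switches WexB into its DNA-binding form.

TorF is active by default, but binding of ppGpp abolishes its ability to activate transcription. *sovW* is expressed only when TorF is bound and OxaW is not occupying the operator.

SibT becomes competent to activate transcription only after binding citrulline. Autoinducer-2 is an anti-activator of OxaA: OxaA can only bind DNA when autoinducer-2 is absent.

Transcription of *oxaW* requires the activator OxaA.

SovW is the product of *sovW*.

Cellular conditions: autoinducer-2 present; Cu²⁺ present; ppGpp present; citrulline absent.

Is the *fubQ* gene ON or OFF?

ON

Cu²⁺ is present, so WexB is active.
Citrulline is absent, so SibT is inactive.
ppGpp is present, so TorF is inactive.
Autoinducer-2 is present, so OxaA is inactive.
Required activator OxaA is absent, so *oxaW* is not transcribed.
So OxaW is not produced.
Required activator TorF is absent, so *sovW* is not transcribed.
So SovW is not produced.
Activator WexB is present, so *fubQ* is transcribed.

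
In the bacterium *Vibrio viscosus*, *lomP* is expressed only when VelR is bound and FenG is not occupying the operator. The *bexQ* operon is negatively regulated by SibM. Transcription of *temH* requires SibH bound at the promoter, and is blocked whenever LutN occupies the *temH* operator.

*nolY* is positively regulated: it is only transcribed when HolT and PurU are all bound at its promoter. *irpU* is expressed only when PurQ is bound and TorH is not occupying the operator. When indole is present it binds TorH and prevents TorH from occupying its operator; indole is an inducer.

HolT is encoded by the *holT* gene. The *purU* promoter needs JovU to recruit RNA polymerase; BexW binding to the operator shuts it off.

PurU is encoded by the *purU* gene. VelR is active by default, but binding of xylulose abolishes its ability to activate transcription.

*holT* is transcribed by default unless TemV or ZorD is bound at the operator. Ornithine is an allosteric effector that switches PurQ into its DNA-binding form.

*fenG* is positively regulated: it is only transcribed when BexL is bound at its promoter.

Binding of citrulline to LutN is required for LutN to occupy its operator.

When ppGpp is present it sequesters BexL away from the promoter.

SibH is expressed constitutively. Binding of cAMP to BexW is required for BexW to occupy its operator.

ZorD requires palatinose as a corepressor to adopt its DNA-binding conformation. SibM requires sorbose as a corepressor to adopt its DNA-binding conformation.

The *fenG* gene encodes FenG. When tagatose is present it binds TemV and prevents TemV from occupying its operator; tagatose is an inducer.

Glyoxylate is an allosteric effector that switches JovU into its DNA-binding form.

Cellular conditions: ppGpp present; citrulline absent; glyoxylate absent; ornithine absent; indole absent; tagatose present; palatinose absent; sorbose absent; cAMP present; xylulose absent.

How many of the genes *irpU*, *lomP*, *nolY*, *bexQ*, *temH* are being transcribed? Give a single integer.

Ornithine is absent, so PurQ is inactive.
Indole is absent, so TorH is active.
With repressor TorH bound, *irpU* is not transcribed.
→ *irpU* is OFF.
ppGpp is present, so BexL is inactive.
Required activator BexL is absent, so *fenG* is not transcribed.
So FenG is not produced.
Xylulose is absent, so VelR is active.
No repressor is bound and VelR is active, so *lomP* is transcribed.
→ *lomP* is ON.
Tagatose is present, so TemV is inactive.
Palatinose is absent, so ZorD is inactive.
With no repressor bound, *holT* is transcribed.
So HolT is produced and active.
cAMP is present, so BexW is active.
Glyoxylate is absent, so JovU is inactive.
With repressor BexW bound, *purU* is not transcribed.
So PurU is not produced.
Required activator PurU is absent, so *nolY* is not transcribed.
→ *nolY* is OFF.
Sorbose is absent, so SibM is inactive.
With no repressor bound, *bexQ* is transcribed.
→ *bexQ* is ON.
SibH is produced constitutively and is active.
Citrulline is absent, so LutN is inactive.
No repressor is bound and SibH is active, so *temH* is transcribed.
→ *temH* is ON.
3 of the 5 genes are transcribed.

3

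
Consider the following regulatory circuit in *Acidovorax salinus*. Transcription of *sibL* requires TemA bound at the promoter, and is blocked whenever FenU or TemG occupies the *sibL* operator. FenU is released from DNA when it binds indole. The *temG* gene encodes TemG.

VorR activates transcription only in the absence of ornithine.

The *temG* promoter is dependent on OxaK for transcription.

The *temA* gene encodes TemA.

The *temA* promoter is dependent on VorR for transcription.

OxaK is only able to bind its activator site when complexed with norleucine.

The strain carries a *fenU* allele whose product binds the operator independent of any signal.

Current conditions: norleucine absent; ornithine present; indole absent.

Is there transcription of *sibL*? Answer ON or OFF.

Ornithine is present, so VorR is inactive.
Required activator VorR is absent, so *temA* is not transcribed.
So TemA is not produced.
FenU is constitutively active in this strain.
Norleucine is absent, so OxaK is inactive.
Required activator OxaK is absent, so *temG* is not transcribed.
So TemG is not produced.
With repressor FenU bound, *sibL* is not transcribed.

OFF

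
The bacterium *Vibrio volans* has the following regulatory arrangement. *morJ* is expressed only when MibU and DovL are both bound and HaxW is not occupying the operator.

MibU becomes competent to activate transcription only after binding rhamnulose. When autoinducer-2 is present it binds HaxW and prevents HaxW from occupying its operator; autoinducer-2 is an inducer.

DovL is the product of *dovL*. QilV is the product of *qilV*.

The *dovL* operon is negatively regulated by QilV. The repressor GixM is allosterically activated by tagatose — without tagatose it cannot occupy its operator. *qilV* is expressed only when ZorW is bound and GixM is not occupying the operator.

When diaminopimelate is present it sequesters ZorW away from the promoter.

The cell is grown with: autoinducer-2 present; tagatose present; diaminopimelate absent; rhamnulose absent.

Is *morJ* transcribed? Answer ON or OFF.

OFF

Autoinducer-2 is present, so HaxW is inactive.
Rhamnulose is absent, so MibU is inactive.
Tagatose is present, so GixM is active.
Diaminopimelate is absent, so ZorW is active.
With repressor GixM bound, *qilV* is not transcribed.
So QilV is not produced.
With no repressor bound, *dovL* is transcribed.
So DovL is produced and active.
Required activator MibU is absent, so *morJ* is not transcribed.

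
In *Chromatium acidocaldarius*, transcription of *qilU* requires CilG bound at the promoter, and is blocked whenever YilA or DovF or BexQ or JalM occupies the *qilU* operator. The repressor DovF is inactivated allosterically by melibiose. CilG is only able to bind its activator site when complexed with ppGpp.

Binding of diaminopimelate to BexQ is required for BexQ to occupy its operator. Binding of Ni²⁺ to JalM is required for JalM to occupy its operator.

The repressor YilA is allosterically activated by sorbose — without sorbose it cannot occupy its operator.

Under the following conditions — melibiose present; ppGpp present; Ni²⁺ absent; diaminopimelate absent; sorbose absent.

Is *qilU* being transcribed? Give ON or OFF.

ON

Sorbose is absent, so YilA is inactive.
Melibiose is present, so DovF is inactive.
ppGpp is present, so CilG is active.
Diaminopimelate is absent, so BexQ is inactive.
Ni²⁺ is absent, so JalM is inactive.
No repressor is bound and CilG is active, so *qilU* is transcribed.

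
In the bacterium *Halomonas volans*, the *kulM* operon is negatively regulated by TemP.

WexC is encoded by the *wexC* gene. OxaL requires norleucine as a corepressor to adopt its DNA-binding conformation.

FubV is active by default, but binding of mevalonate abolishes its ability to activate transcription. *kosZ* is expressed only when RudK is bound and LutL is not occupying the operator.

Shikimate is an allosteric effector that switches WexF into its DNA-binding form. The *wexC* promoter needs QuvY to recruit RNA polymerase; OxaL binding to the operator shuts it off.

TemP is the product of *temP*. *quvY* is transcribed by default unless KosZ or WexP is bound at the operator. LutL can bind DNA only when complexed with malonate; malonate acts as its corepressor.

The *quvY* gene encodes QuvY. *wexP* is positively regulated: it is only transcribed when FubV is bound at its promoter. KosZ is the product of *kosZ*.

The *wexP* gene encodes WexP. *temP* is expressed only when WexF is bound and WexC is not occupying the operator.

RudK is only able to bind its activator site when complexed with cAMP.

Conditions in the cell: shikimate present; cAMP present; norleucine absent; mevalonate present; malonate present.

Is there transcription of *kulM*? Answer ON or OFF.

ON

cAMP is present, so RudK is active.
Malonate is present, so LutL is active.
With repressor LutL bound, *kosZ* is not transcribed.
So KosZ is not produced.
Mevalonate is present, so FubV is inactive.
Required activator FubV is absent, so *wexP* is not transcribed.
So WexP is not produced.
With no repressor bound, *quvY* is transcribed.
So QuvY is produced and active.
Norleucine is absent, so OxaL is inactive.
No repressor is bound and QuvY is active, so *wexC* is transcribed.
So WexC is produced and active.
Shikimate is present, so WexF is active.
With repressor WexC bound, *temP* is not transcribed.
So TemP is not produced.
With no repressor bound, *kulM* is transcribed.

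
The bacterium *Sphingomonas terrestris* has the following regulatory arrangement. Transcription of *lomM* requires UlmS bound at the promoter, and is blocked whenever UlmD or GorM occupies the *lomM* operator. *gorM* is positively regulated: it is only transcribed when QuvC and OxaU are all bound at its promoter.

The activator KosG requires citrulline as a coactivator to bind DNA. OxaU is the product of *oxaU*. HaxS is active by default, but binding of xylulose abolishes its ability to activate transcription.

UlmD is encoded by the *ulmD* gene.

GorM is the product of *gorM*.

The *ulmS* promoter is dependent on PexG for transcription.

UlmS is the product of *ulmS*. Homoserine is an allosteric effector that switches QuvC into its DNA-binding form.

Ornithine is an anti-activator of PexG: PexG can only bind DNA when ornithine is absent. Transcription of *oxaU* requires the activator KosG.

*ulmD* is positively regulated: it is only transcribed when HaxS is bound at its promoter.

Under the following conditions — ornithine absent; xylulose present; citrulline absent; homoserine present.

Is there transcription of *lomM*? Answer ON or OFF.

Xylulose is present, so HaxS is inactive.
Required activator HaxS is absent, so *ulmD* is not transcribed.
So UlmD is not produced.
Homoserine is present, so QuvC is active.
Citrulline is absent, so KosG is inactive.
Required activator KosG is absent, so *oxaU* is not transcribed.
So OxaU is not produced.
Required activator OxaU is absent, so *gorM* is not transcribed.
So GorM is not produced.
Ornithine is absent, so PexG is active.
No repressor is bound and PexG is active, so *ulmS* is transcribed.
So UlmS is produced and active.
No repressor is bound and UlmS is active, so *lomM* is transcribed.

ON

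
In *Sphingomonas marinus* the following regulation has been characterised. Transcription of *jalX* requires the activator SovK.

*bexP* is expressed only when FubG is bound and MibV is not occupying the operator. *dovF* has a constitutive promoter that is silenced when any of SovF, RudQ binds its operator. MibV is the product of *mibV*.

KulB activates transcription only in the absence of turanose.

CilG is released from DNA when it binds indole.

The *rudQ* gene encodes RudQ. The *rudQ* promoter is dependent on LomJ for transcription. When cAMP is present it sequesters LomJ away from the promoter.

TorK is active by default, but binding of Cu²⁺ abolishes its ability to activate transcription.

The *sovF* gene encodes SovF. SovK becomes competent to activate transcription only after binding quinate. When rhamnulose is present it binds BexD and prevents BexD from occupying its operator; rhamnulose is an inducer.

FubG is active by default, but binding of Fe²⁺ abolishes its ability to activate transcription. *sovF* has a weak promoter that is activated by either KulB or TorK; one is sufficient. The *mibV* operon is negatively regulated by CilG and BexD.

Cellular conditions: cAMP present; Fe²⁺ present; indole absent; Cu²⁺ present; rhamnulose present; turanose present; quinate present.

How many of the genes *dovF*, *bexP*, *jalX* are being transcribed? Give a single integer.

2

Turanose is present, so KulB is inactive.
Cu²⁺ is present, so TorK is inactive.
No activator is available at the *sovF* promoter, so *sovF* is not transcribed.
So SovF is not produced.
cAMP is present, so LomJ is inactive.
Required activator LomJ is absent, so *rudQ* is not transcribed.
So RudQ is not produced.
With no repressor bound, *dovF* is transcribed.
→ *dovF* is ON.
Fe²⁺ is present, so FubG is inactive.
Indole is absent, so CilG is active.
Rhamnulose is present, so BexD is inactive.
With repressor CilG bound, *mibV* is not transcribed.
So MibV is not produced.
Required activator FubG is absent, so *bexP* is not transcribed.
→ *bexP* is OFF.
Quinate is present, so SovK is active.
No repressor is bound and SovK is active, so *jalX* is transcribed.
→ *jalX* is ON.
2 of the 3 genes are transcribed.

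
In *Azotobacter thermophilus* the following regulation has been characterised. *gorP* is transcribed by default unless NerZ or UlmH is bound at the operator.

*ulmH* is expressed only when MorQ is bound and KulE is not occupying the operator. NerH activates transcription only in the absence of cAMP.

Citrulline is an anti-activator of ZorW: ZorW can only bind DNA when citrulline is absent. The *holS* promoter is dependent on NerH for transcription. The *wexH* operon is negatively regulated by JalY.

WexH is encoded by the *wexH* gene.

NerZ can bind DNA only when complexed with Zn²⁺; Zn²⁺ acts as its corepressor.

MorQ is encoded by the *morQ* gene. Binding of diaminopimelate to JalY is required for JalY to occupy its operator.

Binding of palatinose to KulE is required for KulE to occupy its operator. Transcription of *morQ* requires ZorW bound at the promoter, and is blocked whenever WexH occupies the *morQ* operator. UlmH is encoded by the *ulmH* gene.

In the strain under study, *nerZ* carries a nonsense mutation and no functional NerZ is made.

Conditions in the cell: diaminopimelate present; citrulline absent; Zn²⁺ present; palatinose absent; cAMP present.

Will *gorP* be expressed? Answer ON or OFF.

NerZ is non-functional in this strain, so it has no effect.
Diaminopimelate is present, so JalY is active.
With repressor JalY bound, *wexH* is not transcribed.
So WexH is not produced.
Citrulline is absent, so ZorW is active.
No repressor is bound and ZorW is active, so *morQ* is transcribed.
So MorQ is produced and active.
Palatinose is absent, so KulE is inactive.
No repressor is bound and MorQ is active, so *ulmH* is transcribed.
So UlmH is produced and active.
With repressor UlmH bound, *gorP* is not transcribed.

OFF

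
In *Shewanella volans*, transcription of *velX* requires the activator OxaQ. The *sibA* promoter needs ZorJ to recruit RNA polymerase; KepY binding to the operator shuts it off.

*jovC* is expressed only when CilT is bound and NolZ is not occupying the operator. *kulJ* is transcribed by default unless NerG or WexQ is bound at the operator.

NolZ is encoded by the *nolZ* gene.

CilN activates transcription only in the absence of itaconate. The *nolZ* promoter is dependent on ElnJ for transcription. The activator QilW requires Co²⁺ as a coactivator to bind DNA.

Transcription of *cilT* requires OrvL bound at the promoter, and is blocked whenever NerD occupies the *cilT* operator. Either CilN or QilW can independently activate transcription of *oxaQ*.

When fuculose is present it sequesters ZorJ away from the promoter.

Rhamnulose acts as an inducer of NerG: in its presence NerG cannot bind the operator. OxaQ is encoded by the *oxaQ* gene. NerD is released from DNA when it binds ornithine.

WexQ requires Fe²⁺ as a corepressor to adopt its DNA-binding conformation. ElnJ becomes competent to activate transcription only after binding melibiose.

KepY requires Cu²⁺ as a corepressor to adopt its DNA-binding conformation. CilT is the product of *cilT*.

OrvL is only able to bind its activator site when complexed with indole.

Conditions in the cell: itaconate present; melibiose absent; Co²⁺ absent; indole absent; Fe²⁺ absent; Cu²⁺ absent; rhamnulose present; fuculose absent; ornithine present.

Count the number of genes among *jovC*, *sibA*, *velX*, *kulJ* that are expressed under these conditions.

2

Melibiose is absent, so ElnJ is inactive.
Required activator ElnJ is absent, so *nolZ* is not transcribed.
So NolZ is not produced.
Indole is absent, so OrvL is inactive.
Ornithine is present, so NerD is inactive.
Required activator OrvL is absent, so *cilT* is not transcribed.
So CilT is not produced.
Required activator CilT is absent, so *jovC* is not transcribed.
→ *jovC* is OFF.
Cu²⁺ is absent, so KepY is inactive.
Fuculose is absent, so ZorJ is active.
No repressor is bound and ZorJ is active, so *sibA* is transcribed.
→ *sibA* is ON.
Itaconate is present, so CilN is inactive.
Co²⁺ is absent, so QilW is inactive.
No activator is available at the *oxaQ* promoter, so *oxaQ* is not transcribed.
So OxaQ is not produced.
Required activator OxaQ is absent, so *velX* is not transcribed.
→ *velX* is OFF.
Rhamnulose is present, so NerG is inactive.
Fe²⁺ is absent, so WexQ is inactive.
With no repressor bound, *kulJ* is transcribed.
→ *kulJ* is ON.
2 of the 4 genes are transcribed.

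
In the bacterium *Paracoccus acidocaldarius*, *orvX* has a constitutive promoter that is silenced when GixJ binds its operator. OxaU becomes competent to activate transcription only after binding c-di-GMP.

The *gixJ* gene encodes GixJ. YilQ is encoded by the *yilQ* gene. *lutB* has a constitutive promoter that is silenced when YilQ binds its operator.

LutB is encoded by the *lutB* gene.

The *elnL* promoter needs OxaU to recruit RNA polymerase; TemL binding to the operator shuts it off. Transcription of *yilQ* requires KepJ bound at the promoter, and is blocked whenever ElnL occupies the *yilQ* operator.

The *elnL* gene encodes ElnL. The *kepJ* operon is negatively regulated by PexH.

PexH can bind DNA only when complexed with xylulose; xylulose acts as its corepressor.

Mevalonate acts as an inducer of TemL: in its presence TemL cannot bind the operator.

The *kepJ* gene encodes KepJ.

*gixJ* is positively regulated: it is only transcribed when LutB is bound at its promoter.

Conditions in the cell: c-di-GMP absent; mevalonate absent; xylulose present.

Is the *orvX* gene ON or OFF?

Xylulose is present, so PexH is active.
With repressor PexH bound, *kepJ* is not transcribed.
So KepJ is not produced.
c-di-GMP is absent, so OxaU is inactive.
Mevalonate is absent, so TemL is active.
With repressor TemL bound, *elnL* is not transcribed.
So ElnL is not produced.
Required activator KepJ is absent, so *yilQ* is not transcribed.
So YilQ is not produced.
With no repressor bound, *lutB* is transcribed.
So LutB is produced and active.
No repressor is bound and LutB is active, so *gixJ* is transcribed.
So GixJ is produced and active.
With repressor GixJ bound, *orvX* is not transcribed.

OFF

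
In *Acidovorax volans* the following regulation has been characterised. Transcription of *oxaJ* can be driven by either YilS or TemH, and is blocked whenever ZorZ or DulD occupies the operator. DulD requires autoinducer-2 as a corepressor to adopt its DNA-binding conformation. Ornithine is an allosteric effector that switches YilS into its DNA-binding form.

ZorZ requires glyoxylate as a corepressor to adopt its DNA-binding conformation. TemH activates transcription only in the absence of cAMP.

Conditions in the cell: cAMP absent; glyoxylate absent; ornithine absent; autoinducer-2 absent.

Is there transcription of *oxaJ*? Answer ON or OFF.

Ornithine is absent, so YilS is inactive.
cAMP is absent, so TemH is active.
Glyoxylate is absent, so ZorZ is inactive.
Autoinducer-2 is absent, so DulD is inactive.
Activator TemH is present, so *oxaJ* is transcribed.

ON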